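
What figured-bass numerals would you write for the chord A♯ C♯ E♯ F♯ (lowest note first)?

The notes A#, C#, E#, F# stack in thirds as F#–A#–C#–E# — an F# major seventh chord. The bass A# is the third, so this is first inversion: figured 6/5.

6/5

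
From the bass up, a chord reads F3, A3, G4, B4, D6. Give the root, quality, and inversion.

G dominant ninth, third inversion

Reducing to letter names: F, A, G, B, D. These stack in thirds as G–B–D–F–A — a G dominant ninth chord.
The lowest note is F, the seventh of the chord, so this is third inversion.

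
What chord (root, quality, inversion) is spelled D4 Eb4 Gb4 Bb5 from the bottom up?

Reducing to letter names: D, Eb, Gb, Bb. These stack in thirds as Eb–Gb–Bb–D — an Eb minor-major seventh chord.
D is the seventh of Eb minor-major seventh; seventh in the bass means third inversion (figured bass 4/2).

Eb minor-major seventh, third inversion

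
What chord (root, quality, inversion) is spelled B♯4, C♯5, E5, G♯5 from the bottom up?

C# minor-major seventh, third inversion

The distinct note names are B#, C#, E, G#. Stacked in thirds they read C#–E–G#–B#, which is a minor-major seventh chord on C#.
With the seventh (B#) in the bass, the chord is in third inversion (figured bass 4/2).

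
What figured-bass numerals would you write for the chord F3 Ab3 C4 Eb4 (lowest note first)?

The notes F, Ab, C, Eb stack in thirds as F–Ab–C–Eb — an F minor seventh chord. The bass F is the root, so this is root position: figured 7.

7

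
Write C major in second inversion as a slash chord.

Cmaj/G

Second inversion of C major has the fifth (G) in the bass. As a slash chord: Cmaj/G.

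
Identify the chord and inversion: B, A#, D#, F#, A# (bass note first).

B major seventh, root position

The pitch classes B, A#, D#, F# arrange in thirds as B–D#–F#–A#: a B major seventh chord.
B is the root of B major seventh; root in the bass means root position (figured bass 7).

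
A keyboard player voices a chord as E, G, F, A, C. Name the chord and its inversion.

F major ninth, third inversion

The pitch classes E, G, F, A, C arrange in thirds as F–A–C–E–G: an F major ninth chord.
The lowest note is E, the seventh of the chord, so this is third inversion.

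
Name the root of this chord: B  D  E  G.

Reordering B, D, E, G into stacked thirds gives E–G–B–D; the bottom of that stack, E, is the root.

E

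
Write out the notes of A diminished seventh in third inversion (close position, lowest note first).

Gb, A, C, Eb

A diminished seventh is A–C–Eb–Gb. Third inversion puts the seventh (Gb) in the bass, with the remaining tones above: Gb, A, C, Eb.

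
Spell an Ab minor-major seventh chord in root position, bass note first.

Ab minor-major seventh is Ab–Cb–Eb–G. Root position puts the root (Ab) in the bass, with the remaining tones above: Ab, Cb, Eb, G.

Ab, Cb, Eb, G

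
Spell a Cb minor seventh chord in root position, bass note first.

Cb, Ebb, Gb, Bbb

The chord tones are Cb–Ebb–Gb–Bbb. With the root (Cb) lowest for root position: Cb, Ebb, Gb, Bbb.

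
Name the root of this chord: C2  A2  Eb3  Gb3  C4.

A

C, A, Eb, Gb are the tones of an A diminished seventh chord (A–C–Eb–Gb), making A the root.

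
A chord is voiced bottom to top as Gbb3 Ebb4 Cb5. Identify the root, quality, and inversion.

The distinct note names are Gbb, Ebb, Cb. Stacked in thirds they read Cb–Ebb–Gbb, which is a diminished triad on Cb.
The lowest note is Gbb, the fifth of the chord, so this is second inversion (figured bass 6/4).

Cb diminished, second inversion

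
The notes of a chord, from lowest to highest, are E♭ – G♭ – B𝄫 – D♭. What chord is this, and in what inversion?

The distinct note names are Eb, Gb, Bbb, Db. Stacked in thirds they read Eb–Gb–Bbb–Db, which is a half-diminished seventh chord on Eb.
With the root (Eb) in the bass, the chord is in root position (figured bass 7).

Eb half-diminished seventh, root position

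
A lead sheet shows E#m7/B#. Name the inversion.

E#m7/B# means E# minor seventh with B# in the bass. B# is the fifth of E# minor seventh (E#–G#–B#–D#), so this is second inversion.

second inversion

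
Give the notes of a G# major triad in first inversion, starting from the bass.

B#, D#, G#

G# major is G#–B#–D#. First inversion puts the third (B#) in the bass, with the remaining tones above: B#, D#, G#.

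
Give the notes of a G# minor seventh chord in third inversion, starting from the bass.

The chord tones are G#–B–D#–F#. With the seventh (F#) lowest for third inversion: F#, G#, B, D#.

F#, G#, B, D#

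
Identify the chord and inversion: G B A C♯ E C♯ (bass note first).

Reducing to letter names: G, B, A, C#, E. These stack in thirds as A–C#–E–G–B — an A dominant ninth chord.
The lowest note is G, the seventh of the chord, so this is third inversion.

A dominant ninth, third inversion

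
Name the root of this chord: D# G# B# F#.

Reordering D#, G#, B#, F# into stacked thirds gives G#–B#–D#–F#; the bottom of that stack, G#, is the root.

G#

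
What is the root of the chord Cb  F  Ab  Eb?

The distinct letter names are Cb, F, Ab, Eb. Arranged as a stack of thirds they read F–Ab–Cb–Eb, so F is the root (an F half-diminished seventh chord).

F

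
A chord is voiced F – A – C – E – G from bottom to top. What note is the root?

F, A, C, E, G are the tones of an F major ninth chord (F–A–C–E–G), making F the root.

F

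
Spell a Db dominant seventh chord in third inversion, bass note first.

Cb, Db, F, Ab

Spelling Db dominant seventh: Db–F–Ab–Cb. In third inversion the seventh is bass, giving Cb, Db, F, Ab from the bottom.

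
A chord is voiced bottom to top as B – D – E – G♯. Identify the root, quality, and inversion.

The pitch classes B, D, E, G# arrange in thirds as E–G#–B–D: an E dominant seventh chord.
The lowest note is B, the fifth of the chord, so this is second inversion (figured bass 4/3).

E dominant seventh, second inversion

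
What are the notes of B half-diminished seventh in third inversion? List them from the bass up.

Spelling B half-diminished seventh: B–D–F–A. In third inversion the seventh is bass, giving A, B, D, F from the bottom.

A, B, D, F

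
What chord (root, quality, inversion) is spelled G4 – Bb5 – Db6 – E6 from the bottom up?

E diminished seventh, first inversion

The distinct note names are G, Bb, Db, E. Stacked in thirds they read E–G–Bb–Db, which is a diminished seventh chord on E.
The lowest note is G, the third of the chord, so this is first inversion (figured bass 6/5).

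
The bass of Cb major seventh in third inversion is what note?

Cb major seventh is Cb–Eb–Gb–Bb. Third inversion places the seventh in the bass: Bb.

Bb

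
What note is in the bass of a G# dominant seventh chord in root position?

G#

In root position the root is lowest. For G# dominant seventh (G#–B#–D#–F#) that is G#.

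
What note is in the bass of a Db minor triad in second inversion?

Ab

Db minor is Db–Fb–Ab. Second inversion places the fifth in the bass: Ab.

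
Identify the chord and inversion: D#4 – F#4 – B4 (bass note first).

The pitch classes D#, F#, B arrange in thirds as B–D#–F#: a B major triad.
With the third (D#) in the bass, the chord is in first inversion (figured bass 6).

B major, first inversion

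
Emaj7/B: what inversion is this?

second inversion

Emaj7/B means E major seventh with B in the bass. B is the fifth of E major seventh (E–G#–B–D#), so this is second inversion.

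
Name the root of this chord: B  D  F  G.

B, D, F, G are the tones of a G dominant seventh chord (G–B–D–F), making G the root.

G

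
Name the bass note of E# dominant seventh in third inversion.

D#

In third inversion the seventh is lowest. For E# dominant seventh (E#–G##–B#–D#) that is D#.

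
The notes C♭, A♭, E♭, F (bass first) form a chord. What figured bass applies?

4/3

The notes Cb, Ab, Eb, F stack in thirds as F–Ab–Cb–Eb — an F half-diminished seventh chord. The bass Cb is the fifth, so this is second inversion: figured 4/3.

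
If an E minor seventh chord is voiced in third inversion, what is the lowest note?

In third inversion the seventh is lowest. For E minor seventh (E–G–B–D) that is D.

D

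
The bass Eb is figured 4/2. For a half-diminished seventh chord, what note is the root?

The figures 4/2 mean the seventh of the chord is in the bass. If Eb is the seventh of a half-diminished seventh chord, the root is F (chord tones F–Ab–Cb–Eb).

F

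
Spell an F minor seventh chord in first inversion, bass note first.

Ab, C, Eb, F

The chord tones are F–Ab–C–Eb. With the third (Ab) lowest for first inversion: Ab, C, Eb, F.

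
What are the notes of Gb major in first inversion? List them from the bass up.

Spelling Gb major: Gb–Bb–Db. In first inversion the third is bass, giving Bb, Db, Gb from the bottom.

Bb, Db, Gb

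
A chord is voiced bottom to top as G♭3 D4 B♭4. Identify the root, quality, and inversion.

Gb augmented, root position

Reducing to letter names: Gb, D, Bb. These stack in thirds as Gb–Bb–D — a Gb augmented triad.
The lowest note is Gb, the root of the chord, so this is root position (figured bass 5/3).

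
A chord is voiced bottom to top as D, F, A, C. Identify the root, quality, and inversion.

The pitch classes D, F, A, C arrange in thirds as D–F–A–C: a D minor seventh chord.
The lowest note is D, the root of the chord, so this is root position (figured bass 7).

D minor seventh, root position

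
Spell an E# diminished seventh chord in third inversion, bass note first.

The chord tones are E#–G#–B–D. With the seventh (D) lowest for third inversion: D, E#, G#, B.

D, E#, G#, B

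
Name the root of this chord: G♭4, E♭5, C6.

C

Reordering Gb, Eb, C into stacked thirds gives C–Eb–Gb; the bottom of that stack, C, is the root.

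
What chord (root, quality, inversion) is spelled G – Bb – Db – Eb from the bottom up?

Eb dominant seventh, first inversion

Reducing to letter names: G, Bb, Db, Eb. These stack in thirds as Eb–G–Bb–Db — an Eb dominant seventh chord.
The lowest note is G, the third of the chord, so this is first inversion (figured bass 6/5).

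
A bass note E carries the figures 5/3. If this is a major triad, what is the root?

E

The figures 5/3 mean the root of the chord is in the bass. If E is the root of a major triad, the root is E (chord tones E–G#–B).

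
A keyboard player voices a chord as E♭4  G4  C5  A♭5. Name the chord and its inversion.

The pitch classes Eb, G, C, Ab arrange in thirds as Ab–C–Eb–G: an Ab major seventh chord.
The lowest note is Eb, the fifth of the chord, so this is second inversion (figured bass 4/3).

Ab major seventh, second inversion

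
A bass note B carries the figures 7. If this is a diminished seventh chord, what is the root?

The figures 7 mean the root of the chord is in the bass. If B is the root of a diminished seventh chord, the root is B (chord tones B–D–F–Ab).

B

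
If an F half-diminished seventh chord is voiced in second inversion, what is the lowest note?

Cb

The fifth of F half-diminished seventh (F–Ab–Cb–Eb) is Cb; that is the bass in second inversion.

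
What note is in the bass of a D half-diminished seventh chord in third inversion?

The seventh of D half-diminished seventh (D–F–Ab–C) is C; that is the bass in third inversion.

C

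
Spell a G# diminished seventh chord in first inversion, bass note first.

B, D, F, G#

Spelling G# diminished seventh: G#–B–D–F. In first inversion the third is bass, giving B, D, F, G# from the bottom.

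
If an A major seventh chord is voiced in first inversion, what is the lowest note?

The third of A major seventh (A–C#–E–G#) is C#; that is the bass in first inversion.

C#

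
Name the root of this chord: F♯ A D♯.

Reordering F#, A, D# into stacked thirds gives D#–F#–A; the bottom of that stack, D#, is the root.

D#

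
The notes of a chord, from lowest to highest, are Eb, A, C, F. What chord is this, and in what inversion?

The distinct note names are Eb, A, C, F. Stacked in thirds they read F–A–C–Eb, which is a dominant seventh chord on F.
Eb is the seventh of F dominant seventh; seventh in the bass means third inversion (figured bass 4/2).

F dominant seventh, third inversion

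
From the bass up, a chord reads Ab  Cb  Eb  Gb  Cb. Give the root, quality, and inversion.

Ab minor seventh, root position

The pitch classes Ab, Cb, Eb, Gb arrange in thirds as Ab–Cb–Eb–Gb: an Ab minor seventh chord.
Ab is the root of Ab minor seventh; root in the bass means root position (figured bass 7).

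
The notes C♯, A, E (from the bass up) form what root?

Reordering C#, A, E into stacked thirds gives A–C#–E; the bottom of that stack, A, is the root.

A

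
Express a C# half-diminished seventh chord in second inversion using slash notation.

C#ø7/G

Second inversion of C# half-diminished seventh has the fifth (G) in the bass. As a slash chord: C#ø7/G.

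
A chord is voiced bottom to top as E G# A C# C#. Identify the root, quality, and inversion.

Reducing to letter names: E, G#, A, C#. These stack in thirds as A–C#–E–G# — an A major seventh chord.
The lowest note is E, the fifth of the chord, so this is second inversion (figured bass 4/3).

A major seventh, second inversion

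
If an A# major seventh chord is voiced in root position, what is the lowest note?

A# major seventh is A#–C##–E#–G##. Root position places the root in the bass: A#.

A#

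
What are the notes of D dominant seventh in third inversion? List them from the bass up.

C, D, F#, A

D dominant seventh is D–F#–A–C. Third inversion puts the seventh (C) in the bass, with the remaining tones above: C, D, F#, A.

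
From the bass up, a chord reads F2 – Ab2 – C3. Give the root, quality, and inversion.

The pitch classes F, Ab, C arrange in thirds as F–Ab–C: an F minor triad.
F is the root of F minor; root in the bass means root position (figured bass 5/3).

F minor, root position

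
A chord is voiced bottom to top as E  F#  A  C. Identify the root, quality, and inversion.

F# half-diminished seventh, third inversion

Reducing to letter names: E, F#, A, C. These stack in thirds as F#–A–C–E — an F# half-diminished seventh chord.
With the seventh (E) in the bass, the chord is in third inversion (figured bass 4/2).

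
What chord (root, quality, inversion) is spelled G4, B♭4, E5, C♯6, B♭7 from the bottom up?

C# diminished seventh, second inversion

The distinct note names are G, Bb, E, C#. Stacked in thirds they read C#–E–G–Bb, which is a diminished seventh chord on C#.
The lowest note is G, the fifth of the chord, so this is second inversion (figured bass 4/3).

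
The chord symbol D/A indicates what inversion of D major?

D/A means D major with A in the bass. A is the fifth of D major (D–F#–A), so this is second inversion.

second inversion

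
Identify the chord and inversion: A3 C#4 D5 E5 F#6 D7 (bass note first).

The pitch classes A, C#, D, E, F# arrange in thirds as D–F#–A–C#–E: a D major ninth chord.
The lowest note is A, the fifth of the chord, so this is second inversion.

D major ninth, second inversion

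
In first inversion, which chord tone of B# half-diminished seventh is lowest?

B# half-diminished seventh is B#–D#–F#–A#. First inversion places the third in the bass: D#.

D#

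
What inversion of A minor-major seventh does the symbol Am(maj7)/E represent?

Am(maj7)/E means A minor-major seventh with E in the bass. E is the fifth of A minor-major seventh (A–C–E–G#), so this is second inversion.

second inversion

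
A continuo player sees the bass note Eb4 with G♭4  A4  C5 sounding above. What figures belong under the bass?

4/3

The notes Eb, Gb, A, C stack in thirds as A–C–Eb–Gb — an A diminished seventh chord. The bass Eb is the fifth, so this is second inversion: figured 4/3.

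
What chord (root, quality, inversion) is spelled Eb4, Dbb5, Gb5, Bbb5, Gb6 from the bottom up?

Eb diminished seventh, root position

The distinct note names are Eb, Dbb, Gb, Bbb. Stacked in thirds they read Eb–Gb–Bbb–Dbb, which is a diminished seventh chord on Eb.
With the root (Eb) in the bass, the chord is in root position (figured bass 7).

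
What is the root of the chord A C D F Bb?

Bb

A, C, D, F, Bb are the tones of a Bb major ninth chord (Bb–D–F–A–C), making Bb the root.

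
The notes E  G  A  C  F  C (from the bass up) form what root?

F

Reordering E, G, A, C, F into stacked thirds gives F–A–C–E–G; the bottom of that stack, F, is the root.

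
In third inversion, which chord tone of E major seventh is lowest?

In third inversion the seventh is lowest. For E major seventh (E–G#–B–D#) that is D#.

D#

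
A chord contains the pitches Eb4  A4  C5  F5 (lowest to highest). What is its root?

F

Eb, A, C, F are the tones of an F dominant seventh chord (F–A–C–Eb), making F the root.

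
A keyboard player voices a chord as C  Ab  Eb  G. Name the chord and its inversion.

Ab major seventh, first inversion

The pitch classes C, Ab, Eb, G arrange in thirds as Ab–C–Eb–G: an Ab major seventh chord.
The lowest note is C, the third of the chord, so this is first inversion (figured bass 6/5).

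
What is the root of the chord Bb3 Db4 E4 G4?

E

Bb, Db, E, G are the tones of an E diminished seventh chord (E–G–Bb–Db), making E the root.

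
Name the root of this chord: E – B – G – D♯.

E, B, G, D# are the tones of an E minor-major seventh chord (E–G–B–D#), making E the root.

E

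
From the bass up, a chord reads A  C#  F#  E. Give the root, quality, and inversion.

F# minor seventh, first inversion

The distinct note names are A, C#, F#, E. Stacked in thirds they read F#–A–C#–E, which is a minor seventh chord on F#.
A is the third of F# minor seventh; third in the bass means first inversion (figured bass 6/5).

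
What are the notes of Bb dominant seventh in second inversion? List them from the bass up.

F, Ab, Bb, D

Bb dominant seventh is Bb–D–F–Ab. Second inversion puts the fifth (F) in the bass, with the remaining tones above: F, Ab, Bb, D.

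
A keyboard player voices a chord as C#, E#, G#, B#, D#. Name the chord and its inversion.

C# major ninth, root position

Reducing to letter names: C#, E#, G#, B#, D#. These stack in thirds as C#–E#–G#–B#–D# — a C# major ninth chord.
The lowest note is C#, the root of the chord, so this is root position.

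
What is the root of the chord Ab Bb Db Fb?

Bb

Reordering Ab, Bb, Db, Fb into stacked thirds gives Bb–Db–Fb–Ab; the bottom of that stack, Bb, is the root.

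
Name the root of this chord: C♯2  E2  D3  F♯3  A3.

D

The distinct letter names are C#, E, D, F#, A. Arranged as a stack of thirds they read D–F#–A–C#–E, so D is the root (a D major ninth chord).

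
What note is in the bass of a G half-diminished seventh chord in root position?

G

In root position the root is lowest. For G half-diminished seventh (G–Bb–Db–F) that is G.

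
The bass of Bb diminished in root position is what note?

In root position the root is lowest. For Bb diminished (Bb–Db–Fb) that is Bb.

Bb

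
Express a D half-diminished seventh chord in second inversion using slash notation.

Dø7/Ab

Second inversion of D half-diminished seventh has the fifth (Ab) in the bass. As a slash chord: Dø7/Ab.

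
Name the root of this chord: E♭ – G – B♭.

Eb, G, Bb are the tones of an Eb major triad (Eb–G–Bb), making Eb the root.

Eb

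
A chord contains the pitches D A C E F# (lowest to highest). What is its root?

D

D, A, C, E, F# are the tones of a D dominant ninth chord (D–F#–A–C–E), making D the root.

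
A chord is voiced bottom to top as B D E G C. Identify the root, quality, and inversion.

Reducing to letter names: B, D, E, G, C. These stack in thirds as C–E–G–B–D — a C major ninth chord.
The lowest note is B, the seventh of the chord, so this is third inversion.

C major ninth, third inversion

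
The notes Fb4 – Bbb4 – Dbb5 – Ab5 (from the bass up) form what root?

Fb, Bbb, Dbb, Ab are the tones of a Bbb minor-major seventh chord (Bbb–Dbb–Fb–Ab), making Bbb the root.

Bbb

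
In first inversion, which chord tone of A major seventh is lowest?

The third of A major seventh (A–C#–E–G#) is C#; that is the bass in first inversion.

C#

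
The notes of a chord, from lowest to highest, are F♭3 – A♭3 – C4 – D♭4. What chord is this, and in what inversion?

Db minor-major seventh, first inversion

The distinct note names are Fb, Ab, C, Db. Stacked in thirds they read Db–Fb–Ab–C, which is a minor-major seventh chord on Db.
With the third (Fb) in the bass, the chord is in first inversion (figured bass 6/5).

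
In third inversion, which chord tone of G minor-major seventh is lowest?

G minor-major seventh is G–Bb–D–F#. Third inversion places the seventh in the bass: F#.

F#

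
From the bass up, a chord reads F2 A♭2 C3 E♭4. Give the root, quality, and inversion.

The pitch classes F, Ab, C, Eb arrange in thirds as F–Ab–C–Eb: an F minor seventh chord.
The lowest note is F, the root of the chord, so this is root position (figured bass 7).

F minor seventh, root position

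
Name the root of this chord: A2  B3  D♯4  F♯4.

A, B, D#, F# are the tones of a B dominant seventh chord (B–D#–F#–A), making B the root.

B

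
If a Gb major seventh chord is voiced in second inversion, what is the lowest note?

The fifth of Gb major seventh (Gb–Bb–Db–F) is Db; that is the bass in second inversion.

Db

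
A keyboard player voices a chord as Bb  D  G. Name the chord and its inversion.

Reducing to letter names: Bb, D, G. These stack in thirds as G–Bb–D — a G minor triad.
Bb is the third of G minor; third in the bass means first inversion (figured bass 6).

G minor, first inversion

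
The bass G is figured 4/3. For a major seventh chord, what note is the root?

C

The figures 4/3 mean the fifth of the chord is in the bass. If G is the fifth of a major seventh chord, the root is C (chord tones C–E–G–B).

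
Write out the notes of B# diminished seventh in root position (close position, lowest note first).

Spelling B# diminished seventh: B#–D#–F#–A. In root position the root is bass, giving B#, D#, F#, A from the bottom.

B#, D#, F#, A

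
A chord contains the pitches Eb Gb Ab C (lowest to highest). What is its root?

The distinct letter names are Eb, Gb, Ab, C. Arranged as a stack of thirds they read Ab–C–Eb–Gb, so Ab is the root (an Ab dominant seventh chord).

Ab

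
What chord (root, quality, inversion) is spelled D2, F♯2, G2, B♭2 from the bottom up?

G minor-major seventh, second inversion

The distinct note names are D, F#, G, Bb. Stacked in thirds they read G–Bb–D–F#, which is a minor-major seventh chord on G.
The lowest note is D, the fifth of the chord, so this is second inversion (figured bass 4/3).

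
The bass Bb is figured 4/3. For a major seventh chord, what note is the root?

Eb

The figures 4/3 mean the fifth of the chord is in the bass. If Bb is the fifth of a major seventh chord, the root is Eb (chord tones Eb–G–Bb–D).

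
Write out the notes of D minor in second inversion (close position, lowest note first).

Spelling D minor: D–F–A. In second inversion the fifth is bass, giving A, D, F from the bottom.

A, D, F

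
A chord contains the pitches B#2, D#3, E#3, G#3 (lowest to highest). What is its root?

E#

The distinct letter names are B#, D#, E#, G#. Arranged as a stack of thirds they read E#–G#–B#–D#, so E# is the root (an E# minor seventh chord).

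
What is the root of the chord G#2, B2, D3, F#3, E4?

E

Reordering G#, B, D, F#, E into stacked thirds gives E–G#–B–D–F#; the bottom of that stack, E, is the root.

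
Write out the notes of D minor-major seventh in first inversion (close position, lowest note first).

F, A, C#, D

The chord tones are D–F–A–C#. With the third (F) lowest for first inversion: F, A, C#, D.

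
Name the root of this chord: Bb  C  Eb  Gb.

Reordering Bb, C, Eb, Gb into stacked thirds gives C–Eb–Gb–Bb; the bottom of that stack, C, is the root.

C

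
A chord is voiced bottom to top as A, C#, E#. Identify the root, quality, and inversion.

Reducing to letter names: A, C#, E#. These stack in thirds as A–C#–E# — an A augmented triad.
The lowest note is A, the root of the chord, so this is root position (figured bass 5/3).

A augmented, root position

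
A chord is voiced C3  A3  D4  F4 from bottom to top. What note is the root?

D

C, A, D, F are the tones of a D minor seventh chord (D–F–A–C), making D the root.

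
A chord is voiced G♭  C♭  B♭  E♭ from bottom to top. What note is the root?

The distinct letter names are Gb, Cb, Bb, Eb. Arranged as a stack of thirds they read Cb–Eb–Gb–Bb, so Cb is the root (a Cb major seventh chord).

Cb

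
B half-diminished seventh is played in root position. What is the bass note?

The root of B half-diminished seventh (B–D–F–A) is B; that is the bass in root position.

B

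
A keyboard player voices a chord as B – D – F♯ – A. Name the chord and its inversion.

B minor seventh, root position

Reducing to letter names: B, D, F#, A. These stack in thirds as B–D–F#–A — a B minor seventh chord.
With the root (B) in the bass, the chord is in root position (figured bass 7).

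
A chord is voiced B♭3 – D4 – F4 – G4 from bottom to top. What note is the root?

Bb, D, F, G are the tones of a G minor seventh chord (G–Bb–D–F), making G the root.

G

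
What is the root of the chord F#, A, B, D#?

B

The distinct letter names are F#, A, B, D#. Arranged as a stack of thirds they read B–D#–F#–A, so B is the root (a B dominant seventh chord).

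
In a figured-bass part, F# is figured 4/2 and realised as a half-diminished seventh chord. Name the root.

The figures 4/2 mean the seventh of the chord is in the bass. If F# is the seventh of a half-diminished seventh chord, the root is G# (chord tones G#–B–D–F#).

G#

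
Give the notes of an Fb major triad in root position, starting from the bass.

Fb major is Fb–Ab–Cb. Root position puts the root (Fb) in the bass, with the remaining tones above: Fb, Ab, Cb.

Fb, Ab, Cb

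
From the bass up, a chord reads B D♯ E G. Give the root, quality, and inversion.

E minor-major seventh, second inversion

The distinct note names are B, D#, E, G. Stacked in thirds they read E–G–B–D#, which is a minor-major seventh chord on E.
B is the fifth of E minor-major seventh; fifth in the bass means second inversion (figured bass 4/3).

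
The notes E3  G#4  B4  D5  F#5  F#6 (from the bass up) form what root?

Reordering E, G#, B, D, F# into stacked thirds gives E–G#–B–D–F#; the bottom of that stack, E, is the root.

E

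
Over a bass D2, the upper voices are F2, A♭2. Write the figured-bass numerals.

The notes D, F, Ab stack in thirds as D–F–Ab — a D diminished triad. The bass D is the root, so this is root position: figured 5/3.

5/3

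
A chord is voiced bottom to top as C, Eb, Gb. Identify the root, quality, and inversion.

Reducing to letter names: C, Eb, Gb. These stack in thirds as C–Eb–Gb — a C diminished triad.
The lowest note is C, the root of the chord, so this is root position (figured bass 5/3).

C diminished, root position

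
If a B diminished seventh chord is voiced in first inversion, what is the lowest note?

D

The third of B diminished seventh (B–D–F–Ab) is D; that is the bass in first inversion.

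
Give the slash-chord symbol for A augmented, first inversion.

First inversion of A augmented has the third (C#) in the bass. As a slash chord: Aaug/C#.

Aaug/C#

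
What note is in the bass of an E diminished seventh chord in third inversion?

In third inversion the seventh is lowest. For E diminished seventh (E–G–Bb–Db) that is Db.

Db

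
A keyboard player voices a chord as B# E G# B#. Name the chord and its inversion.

The pitch classes B#, E, G# arrange in thirds as E–G#–B#: an E augmented triad.
With the fifth (B#) in the bass, the chord is in second inversion (figured bass 6/4).

E augmented, second inversion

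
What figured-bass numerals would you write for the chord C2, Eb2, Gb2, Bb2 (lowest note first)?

7

The notes C, Eb, Gb, Bb stack in thirds as C–Eb–Gb–Bb — a C half-diminished seventh chord. The bass C is the root, so this is root position: figured 7.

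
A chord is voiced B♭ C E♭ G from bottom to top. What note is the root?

C

Bb, C, Eb, G are the tones of a C minor seventh chord (C–Eb–G–Bb), making C the root.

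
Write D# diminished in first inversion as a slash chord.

D#dim/F#

First inversion of D# diminished has the third (F#) in the bass. As a slash chord: D#dim/F#.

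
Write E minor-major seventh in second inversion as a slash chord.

Second inversion of E minor-major seventh has the fifth (B) in the bass. As a slash chord: Em(maj7)/B.

Em(maj7)/B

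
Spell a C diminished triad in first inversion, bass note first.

C diminished is C–Eb–Gb. First inversion puts the third (Eb) in the bass, with the remaining tones above: Eb, Gb, C.

Eb, Gb, C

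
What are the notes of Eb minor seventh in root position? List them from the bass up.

The chord tones are Eb–Gb–Bb–Db. With the root (Eb) lowest for root position: Eb, Gb, Bb, Db.

Eb, Gb, Bb, Db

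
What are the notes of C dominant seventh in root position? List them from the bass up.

The chord tones are C–E–G–Bb. With the root (C) lowest for root position: C, E, G, Bb.

C, E, G, Bb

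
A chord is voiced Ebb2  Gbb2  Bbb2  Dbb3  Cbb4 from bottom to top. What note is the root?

Reordering Ebb, Gbb, Bbb, Dbb, Cbb into stacked thirds gives Cbb–Ebb–Gbb–Bbb–Dbb; the bottom of that stack, Cbb, is the root.

Cbb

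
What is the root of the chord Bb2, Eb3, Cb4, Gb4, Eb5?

Bb, Eb, Cb, Gb are the tones of a Cb major seventh chord (Cb–Eb–Gb–Bb), making Cb the root.

Cb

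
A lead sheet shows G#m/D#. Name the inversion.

G#m/D# means G# minor with D# in the bass. D# is the fifth of G# minor (G#–B–D#), so this is second inversion.

second inversion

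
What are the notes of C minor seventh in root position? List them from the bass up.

C, Eb, G, Bb

The chord tones are C–Eb–G–Bb. With the root (C) lowest for root position: C, Eb, G, Bb.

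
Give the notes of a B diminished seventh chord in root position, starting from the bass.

The chord tones are B–D–F–Ab. With the root (B) lowest for root position: B, D, F, Ab.

B, D, F, Ab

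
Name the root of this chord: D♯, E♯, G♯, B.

E#

The distinct letter names are D#, E#, G#, B. Arranged as a stack of thirds they read E#–G#–B–D#, so E# is the root (an E# half-diminished seventh chord).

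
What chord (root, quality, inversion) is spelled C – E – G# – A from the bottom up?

A minor-major seventh, first inversion

The pitch classes C, E, G#, A arrange in thirds as A–C–E–G#: an A minor-major seventh chord.
With the third (C) in the bass, the chord is in first inversion (figured bass 6/5).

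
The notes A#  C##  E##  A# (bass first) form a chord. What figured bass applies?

5/3

The notes A#, C##, E## stack in thirds as A#–C##–E## — an A# augmented triad. The bass A# is the root, so this is root position: figured 5/3.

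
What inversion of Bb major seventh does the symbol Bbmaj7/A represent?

third inversion

Bbmaj7/A means Bb major seventh with A in the bass. A is the seventh of Bb major seventh (Bb–D–F–A), so this is third inversion.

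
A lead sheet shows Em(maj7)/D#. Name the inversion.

third inversion

Em(maj7)/D# means E minor-major seventh with D# in the bass. D# is the seventh of E minor-major seventh (E–G–B–D#), so this is third inversion.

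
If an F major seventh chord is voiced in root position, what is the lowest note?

The root of F major seventh (F–A–C–E) is F; that is the bass in root position.

F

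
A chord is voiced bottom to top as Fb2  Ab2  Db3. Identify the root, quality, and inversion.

The distinct note names are Fb, Ab, Db. Stacked in thirds they read Db–Fb–Ab, which is a minor triad on Db.
Fb is the third of Db minor; third in the bass means first inversion (figured bass 6).

Db minor, first inversion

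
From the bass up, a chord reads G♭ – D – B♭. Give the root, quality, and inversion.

Reducing to letter names: Gb, D, Bb. These stack in thirds as Gb–Bb–D — a Gb augmented triad.
With the root (Gb) in the bass, the chord is in root position (figured bass 5/3).

Gb augmented, root position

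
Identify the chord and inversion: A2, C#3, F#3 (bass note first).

The pitch classes A, C#, F# arrange in thirds as F#–A–C#: an F# minor triad.
With the third (A) in the bass, the chord is in first inversion (figured bass 6).

F# minor, first inversion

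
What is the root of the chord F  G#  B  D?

The distinct letter names are F, G#, B, D. Arranged as a stack of thirds they read G#–B–D–F, so G# is the root (a G# diminished seventh chord).

G#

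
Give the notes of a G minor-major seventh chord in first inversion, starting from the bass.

Bb, D, F#, G

G minor-major seventh is G–Bb–D–F#. First inversion puts the third (Bb) in the bass, with the remaining tones above: Bb, D, F#, G.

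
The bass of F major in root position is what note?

F major is F–A–C. Root position places the root in the bass: F.

F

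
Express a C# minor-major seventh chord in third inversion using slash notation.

Third inversion of C# minor-major seventh has the seventh (B#) in the bass. As a slash chord: C#m(maj7)/B#.

C#m(maj7)/B#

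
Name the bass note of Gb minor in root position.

Gb

The root of Gb minor (Gb–Bbb–Db) is Gb; that is the bass in root position.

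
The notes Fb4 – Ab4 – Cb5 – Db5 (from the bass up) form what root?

Db

Fb, Ab, Cb, Db are the tones of a Db minor seventh chord (Db–Fb–Ab–Cb), making Db the root.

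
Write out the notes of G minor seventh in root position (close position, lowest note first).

G minor seventh is G–Bb–D–F. Root position puts the root (G) in the bass, with the remaining tones above: G, Bb, D, F.

G, Bb, D, F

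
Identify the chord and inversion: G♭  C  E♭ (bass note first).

C diminished, second inversion

The pitch classes Gb, C, Eb arrange in thirds as C–Eb–Gb: a C diminished triad.
Gb is the fifth of C diminished; fifth in the bass means second inversion (figured bass 6/4).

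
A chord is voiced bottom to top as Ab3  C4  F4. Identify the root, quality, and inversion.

F minor, first inversion

Reducing to letter names: Ab, C, F. These stack in thirds as F–Ab–C — an F minor triad.
Ab is the third of F minor; third in the bass means first inversion (figured bass 6).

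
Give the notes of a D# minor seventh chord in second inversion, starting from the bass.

The chord tones are D#–F#–A#–C#. With the fifth (A#) lowest for second inversion: A#, C#, D#, F#.

A#, C#, D#, F#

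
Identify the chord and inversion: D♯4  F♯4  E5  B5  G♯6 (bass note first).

Reducing to letter names: D#, F#, E, B, G#. These stack in thirds as E–G#–B–D#–F# — an E major ninth chord.
The lowest note is D#, the seventh of the chord, so this is third inversion.

E major ninth, third inversion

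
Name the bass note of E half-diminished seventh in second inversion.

Bb

E half-diminished seventh is E–G–Bb–D. Second inversion places the fifth in the bass: Bb.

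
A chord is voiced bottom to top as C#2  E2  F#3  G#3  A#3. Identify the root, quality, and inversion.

F# dominant ninth, second inversion

The distinct note names are C#, E, F#, G#, A#. Stacked in thirds they read F#–A#–C#–E–G#, which is a dominant ninth chord on F#.
C# is the fifth of F# dominant ninth; fifth in the bass means second inversion.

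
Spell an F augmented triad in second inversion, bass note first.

C#, F, A

F augmented is F–A–C#. Second inversion puts the fifth (C#) in the bass, with the remaining tones above: C#, F, A.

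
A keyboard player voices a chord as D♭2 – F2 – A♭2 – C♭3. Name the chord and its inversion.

Reducing to letter names: Db, F, Ab, Cb. These stack in thirds as Db–F–Ab–Cb — a Db dominant seventh chord.
Db is the root of Db dominant seventh; root in the bass means root position (figured bass 7).

Db dominant seventh, root position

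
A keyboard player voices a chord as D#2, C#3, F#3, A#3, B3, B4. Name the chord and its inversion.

The pitch classes D#, C#, F#, A#, B arrange in thirds as B–D#–F#–A#–C#: a B major ninth chord.
With the third (D#) in the bass, the chord is in first inversion.

B major ninth, first inversion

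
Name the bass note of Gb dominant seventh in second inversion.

Db

The fifth of Gb dominant seventh (Gb–Bb–Db–Fb) is Db; that is the bass in second inversion.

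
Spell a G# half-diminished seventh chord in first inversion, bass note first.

B, D, F#, G#

G# half-diminished seventh is G#–B–D–F#. First inversion puts the third (B) in the bass, with the remaining tones above: B, D, F#, G#.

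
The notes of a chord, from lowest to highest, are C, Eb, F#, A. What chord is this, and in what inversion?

Reducing to letter names: C, Eb, F#, A. These stack in thirds as F#–A–C–Eb — an F# diminished seventh chord.
C is the fifth of F# diminished seventh; fifth in the bass means second inversion (figured bass 4/3).

F# diminished seventh, second inversion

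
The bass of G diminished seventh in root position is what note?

The root of G diminished seventh (G–Bb–Db–Fb) is G; that is the bass in root position.

G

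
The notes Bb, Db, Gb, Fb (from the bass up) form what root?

Gb

Bb, Db, Gb, Fb are the tones of a Gb dominant seventh chord (Gb–Bb–Db–Fb), making Gb the root.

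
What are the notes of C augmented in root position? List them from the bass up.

C, E, G#

Spelling C augmented: C–E–G#. In root position the root is bass, giving C, E, G# from the bottom.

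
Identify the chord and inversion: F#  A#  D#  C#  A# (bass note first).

Reducing to letter names: F#, A#, D#, C#. These stack in thirds as D#–F#–A#–C# — a D# minor seventh chord.
The lowest note is F#, the third of the chord, so this is first inversion (figured bass 6/5).

D# minor seventh, first inversion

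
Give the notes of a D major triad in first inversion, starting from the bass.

F#, A, D

D major is D–F#–A. First inversion puts the third (F#) in the bass, with the remaining tones above: F#, A, D.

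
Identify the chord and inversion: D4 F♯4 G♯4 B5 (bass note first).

G# half-diminished seventh, second inversion

The pitch classes D, F#, G#, B arrange in thirds as G#–B–D–F#: a G# half-diminished seventh chord.
With the fifth (D) in the bass, the chord is in second inversion (figured bass 4/3).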